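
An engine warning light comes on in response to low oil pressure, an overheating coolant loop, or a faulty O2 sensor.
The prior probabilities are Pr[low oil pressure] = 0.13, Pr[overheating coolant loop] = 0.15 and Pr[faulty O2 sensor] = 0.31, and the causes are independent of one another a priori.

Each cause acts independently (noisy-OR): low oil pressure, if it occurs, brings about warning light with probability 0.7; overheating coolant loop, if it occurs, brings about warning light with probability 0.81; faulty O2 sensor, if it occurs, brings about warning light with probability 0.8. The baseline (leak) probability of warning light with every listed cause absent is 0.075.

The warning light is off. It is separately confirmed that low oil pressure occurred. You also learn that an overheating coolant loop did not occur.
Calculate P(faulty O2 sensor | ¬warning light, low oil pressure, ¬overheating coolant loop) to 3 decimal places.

Under noisy-OR, P(warning light | causes) = 1 − (1−0.075)·∏(1−qᵢ) over the active causes.
For the numerator, keep only faulty O2 sensor=true terms: 0.0555*0.31 = 0.017205
The normalizing constant is 0.2775*0.69 + 0.0555*0.31 = 0.208680
P(faulty O2 sensor | ¬warning light, low oil pressure, ¬overheating coolant loop) = 0.017205/0.208680 ≈ 0.082

P(faulty O2 sensor | ¬warning light, low oil pressure, ¬overheating coolant loop) ≈ 0.082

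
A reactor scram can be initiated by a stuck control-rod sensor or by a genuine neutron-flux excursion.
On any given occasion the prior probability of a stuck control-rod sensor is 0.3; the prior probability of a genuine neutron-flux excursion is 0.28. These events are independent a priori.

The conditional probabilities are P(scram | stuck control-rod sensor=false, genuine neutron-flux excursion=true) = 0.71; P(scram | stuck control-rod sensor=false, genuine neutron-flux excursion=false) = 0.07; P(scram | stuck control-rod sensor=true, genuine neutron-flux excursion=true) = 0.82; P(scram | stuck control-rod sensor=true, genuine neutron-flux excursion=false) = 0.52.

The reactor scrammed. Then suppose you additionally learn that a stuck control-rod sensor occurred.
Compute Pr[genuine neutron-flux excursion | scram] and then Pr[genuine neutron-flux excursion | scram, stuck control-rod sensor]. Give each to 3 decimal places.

Weight on genuine neutron-flux excursion=true, given the evidence: 0.139160 + 0.068880 = 0.208040
Denominator P(scram): 0.07·0.7·0.72 + 0.71·0.7·0.28 + 0.52·0.3·0.72 + 0.82·0.3·0.28 = 0.355640
P(genuine neutron-flux excursion | scram) = 0.208040/0.355640 ≈ 0.585

Now condition on the additional information:
For the numerator, keep only genuine neutron-flux excursion=true terms: 0.82×0.28 = 0.229600
Normalizer over all consistent configurations: 0.52×0.72 + 0.82×0.28 = 0.604000
P(genuine neutron-flux excursion | scram, stuck control-rod sensor) = 0.229600/0.604000 ≈ 0.380
The drop from 0.585 to 0.380 is the explaining-away (discounting) effect.

Pr[genuine neutron-flux excursion | scram] ≈ 0.585; Pr[genuine neutron-flux excursion | scram, stuck control-rod sensor] ≈ 0.380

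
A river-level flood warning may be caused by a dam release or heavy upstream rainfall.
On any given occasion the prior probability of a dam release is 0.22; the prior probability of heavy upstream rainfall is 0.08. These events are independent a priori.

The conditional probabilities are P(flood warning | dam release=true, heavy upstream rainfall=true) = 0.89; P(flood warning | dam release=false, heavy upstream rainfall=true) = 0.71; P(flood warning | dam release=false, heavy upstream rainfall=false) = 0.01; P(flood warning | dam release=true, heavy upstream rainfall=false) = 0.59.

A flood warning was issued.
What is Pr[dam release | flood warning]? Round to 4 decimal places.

Pr[dam release | flood warning] ≈ 0.7241

By total probability over the 4 (dam release, heavy upstream rainfall) configurations:
  P(flood warning) = 0.01*0.78*0.92 + 0.71*0.78*0.08 + 0.59*0.22*0.92 + 0.89*0.22*0.08
        = 0.007176 + 0.044304 + 0.119416 + 0.015664 = 0.186560
Configurations with dam release contribute 0.135080, so
  P(dam release | flood warning) = 0.135080 / 0.186560 ≈ 0.7241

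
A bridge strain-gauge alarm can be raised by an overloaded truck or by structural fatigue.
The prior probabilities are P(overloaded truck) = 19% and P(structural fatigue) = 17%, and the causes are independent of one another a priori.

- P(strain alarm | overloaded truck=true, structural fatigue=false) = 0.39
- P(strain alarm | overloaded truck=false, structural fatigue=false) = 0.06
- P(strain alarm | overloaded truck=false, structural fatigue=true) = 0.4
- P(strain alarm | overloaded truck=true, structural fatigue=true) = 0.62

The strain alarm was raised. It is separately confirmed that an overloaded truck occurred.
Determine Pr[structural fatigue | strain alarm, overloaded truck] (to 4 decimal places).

P(strain alarm | overloaded truck) = 0.39×0.83 + 0.62×0.17 = 0.323700 + 0.105400 = 0.429100
Of this, 0.105400 comes from 0.62×0.17 (the structural fatigue=true cases).
So P(structural fatigue | strain alarm, overloaded truck) = 0.105400/0.429100 ≈ 0.2456.

Pr[structural fatigue | strain alarm, overloaded truck] ≈ 0.2456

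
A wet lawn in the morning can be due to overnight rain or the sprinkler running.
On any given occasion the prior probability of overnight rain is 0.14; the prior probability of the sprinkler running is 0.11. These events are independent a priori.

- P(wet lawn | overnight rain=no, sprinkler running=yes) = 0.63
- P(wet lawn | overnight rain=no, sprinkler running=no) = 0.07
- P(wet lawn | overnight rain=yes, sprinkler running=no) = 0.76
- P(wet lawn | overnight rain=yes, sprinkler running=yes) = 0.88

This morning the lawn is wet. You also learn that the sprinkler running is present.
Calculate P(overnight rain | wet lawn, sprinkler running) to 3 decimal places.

P(overnight rain | wet lawn, sprinkler running) ≈ 0.185

Weight on overnight rain=true, given the evidence: 0.88×0.14 = 0.123200
The normalizing constant is 0.63×0.86 + 0.88×0.14 = 0.665000
Posterior = 0.123200 / 0.665000 ≈ 0.185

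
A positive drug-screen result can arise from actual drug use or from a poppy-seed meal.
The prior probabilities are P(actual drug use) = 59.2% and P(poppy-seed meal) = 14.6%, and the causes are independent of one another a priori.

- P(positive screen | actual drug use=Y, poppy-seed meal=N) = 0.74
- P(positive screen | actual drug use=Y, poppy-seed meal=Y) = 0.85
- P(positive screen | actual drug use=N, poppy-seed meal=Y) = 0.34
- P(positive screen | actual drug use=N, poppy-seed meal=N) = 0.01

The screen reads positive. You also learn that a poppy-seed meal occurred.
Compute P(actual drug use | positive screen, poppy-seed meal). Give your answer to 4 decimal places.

Numerator (weight on configurations with actual drug use): 0.85·0.592 = 0.503200
The normalizing constant is 0.34·0.408 + 0.85·0.592 = 0.641920
P(actual drug use | positive screen, poppy-seed meal) = 0.503200/0.641920 ≈ 0.7839

P(actual drug use | positive screen, poppy-seed meal) ≈ 0.7839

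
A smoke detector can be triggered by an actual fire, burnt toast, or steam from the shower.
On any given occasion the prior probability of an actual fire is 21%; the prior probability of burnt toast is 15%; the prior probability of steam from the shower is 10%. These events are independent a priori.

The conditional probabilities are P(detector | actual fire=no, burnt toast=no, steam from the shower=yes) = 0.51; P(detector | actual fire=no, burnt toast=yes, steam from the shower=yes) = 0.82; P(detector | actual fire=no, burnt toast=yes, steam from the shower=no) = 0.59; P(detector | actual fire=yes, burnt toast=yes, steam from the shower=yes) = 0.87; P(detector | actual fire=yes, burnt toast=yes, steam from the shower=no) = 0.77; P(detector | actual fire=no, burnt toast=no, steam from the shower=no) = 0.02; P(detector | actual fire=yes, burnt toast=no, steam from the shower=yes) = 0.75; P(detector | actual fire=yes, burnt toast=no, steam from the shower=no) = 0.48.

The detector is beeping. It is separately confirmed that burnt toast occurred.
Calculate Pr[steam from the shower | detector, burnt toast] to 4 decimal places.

By total probability over the 4 (actual fire, steam from the shower) configurations:
  P(detector | burnt toast) = 0.59·0.79·0.9 + 0.82·0.79·0.1 + 0.77·0.21·0.9 + 0.87·0.21·0.1
        = 0.419490 + 0.064780 + 0.145530 + 0.018270 = 0.648070
Configurations with steam from the shower contribute 0.083050, so
  P(steam from the shower | detector, burnt toast) = 0.083050 / 0.648070 ≈ 0.1281

Pr[steam from the shower | detector, burnt toast] ≈ 0.1281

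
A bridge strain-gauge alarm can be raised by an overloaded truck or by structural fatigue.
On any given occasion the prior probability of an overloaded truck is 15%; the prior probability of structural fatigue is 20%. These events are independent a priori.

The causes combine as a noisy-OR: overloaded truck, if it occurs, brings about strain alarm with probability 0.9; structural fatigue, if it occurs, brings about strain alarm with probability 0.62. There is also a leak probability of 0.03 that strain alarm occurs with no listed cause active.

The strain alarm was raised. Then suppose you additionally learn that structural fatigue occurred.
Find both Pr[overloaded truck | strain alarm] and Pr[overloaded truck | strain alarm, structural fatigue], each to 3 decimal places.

Pr[overloaded truck | strain alarm] ≈ 0.518; Pr[overloaded truck | strain alarm, structural fatigue] ≈ 0.212

Under noisy-OR, P(strain alarm | causes) = 1 − (1−0.03)·∏(1−qᵢ) over the active causes.
P(strain alarm) = 0.03·0.85·0.8 + 0.6314·0.85·0.2 + 0.903·0.15·0.8 + 0.96314·0.15·0.2 = 0.020400 + 0.107338 + 0.108360 + 0.028894 = 0.264992
Of this, 0.137254 comes from 0.108360 + 0.028894 (the overloaded truck=true cases).
So P(overloaded truck | strain alarm) = 0.137254/0.264992 ≈ 0.518.

With the extra evidence:
P(strain alarm | structural fatigue) = 0.6314×0.85 + 0.96314×0.15 = 0.536690 + 0.144471 = 0.681161
Restricting to configurations with overloaded truck present: 0.96314×0.15 = 0.144471.
P(overloaded truck | strain alarm, structural fatigue) = 0.144471 / 0.681161 ≈ 0.212
Conditioning on structural fatigue lowers the posterior on overloaded truck: the classic explaining-away effect in a common-effect structure.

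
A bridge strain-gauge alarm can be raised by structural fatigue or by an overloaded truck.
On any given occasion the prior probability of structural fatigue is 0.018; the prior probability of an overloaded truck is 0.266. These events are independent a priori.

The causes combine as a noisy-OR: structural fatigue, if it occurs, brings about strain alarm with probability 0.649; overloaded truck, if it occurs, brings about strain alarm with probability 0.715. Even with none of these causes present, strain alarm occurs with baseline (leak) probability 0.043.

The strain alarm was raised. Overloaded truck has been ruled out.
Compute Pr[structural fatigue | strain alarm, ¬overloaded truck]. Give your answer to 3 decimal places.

Pr[structural fatigue | strain alarm, ¬overloaded truck] ≈ 0.221

Under noisy-OR, P(strain alarm | causes) = 1 − (1−0.043)·∏(1−qᵢ) over the active causes.
Numerator (weight on configurations with structural fatigue): 0.664093×0.018 = 0.011954
Normalizer over all consistent configurations: 0.043×0.982 + 0.664093×0.018 = 0.054180
P(structural fatigue | strain alarm, ¬overloaded truck) = 0.011954/0.054180 ≈ 0.221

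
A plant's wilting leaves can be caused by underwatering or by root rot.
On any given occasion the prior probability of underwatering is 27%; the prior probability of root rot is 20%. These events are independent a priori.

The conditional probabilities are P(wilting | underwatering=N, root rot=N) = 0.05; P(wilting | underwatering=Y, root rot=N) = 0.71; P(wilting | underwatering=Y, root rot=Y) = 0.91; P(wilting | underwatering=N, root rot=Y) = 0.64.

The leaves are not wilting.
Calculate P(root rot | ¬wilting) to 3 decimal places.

P(root rot | ¬wilting) ≈ 0.085

Enumerate the 4 (underwatering, root rot) configurations and weight by the priors:
  P(¬wilting) = 0.95·0.73·0.8 + 0.36·0.73·0.2 + 0.29·0.27·0.8 + 0.09·0.27·0.2
        = 0.554800 + 0.052560 + 0.062640 + 0.004860 = 0.674860
Configurations with root rot contribute 0.057420, so
  P(root rot | ¬wilting) = 0.057420 / 0.674860 ≈ 0.085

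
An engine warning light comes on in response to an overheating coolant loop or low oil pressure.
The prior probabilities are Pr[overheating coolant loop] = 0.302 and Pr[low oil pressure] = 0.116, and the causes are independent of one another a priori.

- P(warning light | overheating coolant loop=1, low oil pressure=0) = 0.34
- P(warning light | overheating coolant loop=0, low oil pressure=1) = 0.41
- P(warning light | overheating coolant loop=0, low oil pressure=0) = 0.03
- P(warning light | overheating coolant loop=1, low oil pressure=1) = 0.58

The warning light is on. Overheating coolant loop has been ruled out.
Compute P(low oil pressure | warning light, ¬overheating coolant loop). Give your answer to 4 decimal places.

P(low oil pressure | warning light, ¬overheating coolant loop) ≈ 0.6420

P(warning light | ¬overheating coolant loop) = 0.03*0.884 + 0.41*0.116 = 0.026520 + 0.047560 = 0.074080
Of this, 0.047560 comes from 0.41*0.116 (the low oil pressure=true cases).
So P(low oil pressure | warning light, ¬overheating coolant loop) = 0.047560/0.074080 ≈ 0.6420.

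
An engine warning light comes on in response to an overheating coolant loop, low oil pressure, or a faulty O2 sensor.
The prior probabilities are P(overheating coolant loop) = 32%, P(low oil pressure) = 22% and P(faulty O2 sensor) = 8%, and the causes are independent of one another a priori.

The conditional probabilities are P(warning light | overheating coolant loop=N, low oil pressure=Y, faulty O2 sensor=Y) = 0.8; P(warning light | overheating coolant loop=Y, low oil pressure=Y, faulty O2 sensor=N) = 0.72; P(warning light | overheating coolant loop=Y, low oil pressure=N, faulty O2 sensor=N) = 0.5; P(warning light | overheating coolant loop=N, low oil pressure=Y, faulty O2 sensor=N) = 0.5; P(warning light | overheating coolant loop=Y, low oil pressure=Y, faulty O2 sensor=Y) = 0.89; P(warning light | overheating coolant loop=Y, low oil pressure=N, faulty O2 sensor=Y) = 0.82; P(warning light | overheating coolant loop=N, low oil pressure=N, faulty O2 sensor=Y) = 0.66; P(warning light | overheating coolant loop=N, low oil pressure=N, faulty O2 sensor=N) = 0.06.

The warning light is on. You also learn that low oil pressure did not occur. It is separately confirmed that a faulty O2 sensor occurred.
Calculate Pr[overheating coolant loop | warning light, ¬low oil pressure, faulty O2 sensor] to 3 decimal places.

P(warning light | ¬low oil pressure, faulty O2 sensor) = 0.66×0.68 + 0.82×0.32 = 0.448800 + 0.262400 = 0.711200
Restricting to configurations with overheating coolant loop present: 0.82×0.32 = 0.262400.
Hence the posterior is 0.262400/0.711200 ≈ 0.369.

Pr[overheating coolant loop | warning light, ¬low oil pressure, faulty O2 sensor] ≈ 0.369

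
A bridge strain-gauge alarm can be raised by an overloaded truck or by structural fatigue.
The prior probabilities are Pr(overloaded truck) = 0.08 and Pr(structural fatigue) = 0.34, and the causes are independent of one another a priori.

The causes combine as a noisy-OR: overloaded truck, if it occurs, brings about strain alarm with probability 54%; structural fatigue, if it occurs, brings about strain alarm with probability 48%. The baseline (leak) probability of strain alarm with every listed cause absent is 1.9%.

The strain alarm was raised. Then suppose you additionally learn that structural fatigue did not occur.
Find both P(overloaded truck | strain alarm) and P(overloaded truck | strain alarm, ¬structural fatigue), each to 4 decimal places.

Under noisy-OR, P(strain alarm | causes) = 1 − (1−0.019)·∏(1−qᵢ) over the active causes.
Sum P(strain alarm|·) weighted by the priors over the 4 (overloaded truck, structural fatigue) configurations:
  P(strain alarm) = 0.019·0.92·0.66 + 0.48988·0.92·0.34 + 0.54874·0.08·0.66 + 0.765345·0.08·0.34
        = 0.011537 + 0.153234 + 0.028973 + 0.020817 = 0.214561
The terms with overloaded truck present sum to 0.049790, so
  P(overloaded truck | strain alarm) = 0.049790 / 0.214561 ≈ 0.2321

With the extra evidence:
P(strain alarm | ¬structural fatigue) = 0.019·0.92 + 0.54874·0.08 = 0.017480 + 0.043899 = 0.061379
Of this, 0.043899 comes from 0.54874·0.08 (the overloaded truck=true cases).
P(overloaded truck | strain alarm, ¬structural fatigue) = 0.043899 / 0.061379 ≈ 0.7152

P(overloaded truck | strain alarm) ≈ 0.2321; P(overloaded truck | strain alarm, ¬structural fatigue) ≈ 0.7152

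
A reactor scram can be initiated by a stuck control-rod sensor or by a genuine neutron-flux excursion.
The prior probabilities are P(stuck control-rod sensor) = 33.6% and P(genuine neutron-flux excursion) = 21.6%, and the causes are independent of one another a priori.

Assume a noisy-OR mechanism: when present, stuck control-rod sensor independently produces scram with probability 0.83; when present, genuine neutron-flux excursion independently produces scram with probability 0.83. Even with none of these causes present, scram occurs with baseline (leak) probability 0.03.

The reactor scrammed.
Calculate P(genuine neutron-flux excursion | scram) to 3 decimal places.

P(genuine neutron-flux excursion | scram) ≈ 0.447

Under noisy-OR, P(scram | causes) = 1 − (1−0.03)·∏(1−qᵢ) over the active causes.
P(scram) = 0.03×0.664×0.784 + 0.8351×0.664×0.216 + 0.8351×0.336×0.784 + 0.971967×0.336×0.216 = 0.015617 + 0.119773 + 0.219985 + 0.070541 = 0.425916
Of this, 0.190314 comes from 0.119773 + 0.070541 (the genuine neutron-flux excursion=true cases).
So P(genuine neutron-flux excursion | scram) = 0.190314/0.425916 ≈ 0.447.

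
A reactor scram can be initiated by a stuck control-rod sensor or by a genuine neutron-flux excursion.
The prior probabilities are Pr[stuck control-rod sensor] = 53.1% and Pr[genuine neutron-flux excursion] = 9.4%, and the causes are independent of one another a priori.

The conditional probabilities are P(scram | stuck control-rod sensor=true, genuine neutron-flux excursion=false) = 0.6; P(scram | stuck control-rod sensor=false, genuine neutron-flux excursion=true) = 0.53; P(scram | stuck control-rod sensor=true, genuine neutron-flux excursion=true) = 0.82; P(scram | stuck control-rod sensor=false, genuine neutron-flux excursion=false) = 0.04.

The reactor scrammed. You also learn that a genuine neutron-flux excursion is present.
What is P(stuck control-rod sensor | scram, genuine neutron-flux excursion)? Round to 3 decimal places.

P(stuck control-rod sensor | scram, genuine neutron-flux excursion) ≈ 0.637

Enumerate both values of stuck control-rod sensor and weight by the priors:
  P(scram | genuine neutron-flux excursion) = 0.53·0.469 + 0.82·0.531
        = 0.248570 + 0.435420 = 0.683990
Keeping only the stuck control-rod sensor-present terms gives 0.435420, so
  P(stuck control-rod sensor | scram, genuine neutron-flux excursion) = 0.435420 / 0.683990 ≈ 0.637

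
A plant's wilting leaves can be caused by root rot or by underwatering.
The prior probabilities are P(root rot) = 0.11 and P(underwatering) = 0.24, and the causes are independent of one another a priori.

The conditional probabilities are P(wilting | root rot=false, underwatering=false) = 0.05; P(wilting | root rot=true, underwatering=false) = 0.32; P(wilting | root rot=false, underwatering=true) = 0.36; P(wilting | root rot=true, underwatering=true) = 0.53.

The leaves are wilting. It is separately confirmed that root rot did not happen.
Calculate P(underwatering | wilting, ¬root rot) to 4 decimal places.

Weight on underwatering=true, given the evidence: 0.36*0.24 = 0.086400
Denominator P(wilting | ¬root rot): 0.05*0.76 + 0.36*0.24 = 0.124400
Posterior = 0.086400 / 0.124400 ≈ 0.6945

P(underwatering | wilting, ¬root rot) ≈ 0.6945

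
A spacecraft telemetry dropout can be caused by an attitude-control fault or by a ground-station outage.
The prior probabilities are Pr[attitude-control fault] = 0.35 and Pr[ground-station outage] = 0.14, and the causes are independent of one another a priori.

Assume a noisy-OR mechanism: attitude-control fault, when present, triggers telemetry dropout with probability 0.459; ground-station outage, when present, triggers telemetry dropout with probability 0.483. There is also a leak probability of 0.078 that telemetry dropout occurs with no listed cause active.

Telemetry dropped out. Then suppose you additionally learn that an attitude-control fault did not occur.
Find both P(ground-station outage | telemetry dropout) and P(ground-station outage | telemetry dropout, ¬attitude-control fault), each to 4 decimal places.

P(ground-station outage | telemetry dropout) ≈ 0.3016; P(ground-station outage | telemetry dropout, ¬attitude-control fault) ≈ 0.5220

Under noisy-OR, P(telemetry dropout | causes) = 1 − (1−0.078)·∏(1−qᵢ) over the active causes.
Sum P(telemetry dropout|·) weighted by the priors over the 4 (attitude-control fault, ground-station outage) configurations:
  P(telemetry dropout) = 0.078·0.65·0.86 + 0.523326·0.65·0.14 + 0.501198·0.35·0.86 + 0.742119·0.35·0.14
        = 0.043602 + 0.047623 + 0.150861 + 0.036364 = 0.278450
The terms with ground-station outage present sum to 0.083987, so
  P(ground-station outage | telemetry dropout) = 0.083987 / 0.278450 ≈ 0.3016

Now condition on the additional information:
For the numerator, keep only ground-station outage=true terms: 0.523326·0.14 = 0.073266
Normalizer over all consistent configurations: 0.078·0.86 + 0.523326·0.14 = 0.140346
P(ground-station outage | telemetry dropout, ¬attitude-control fault) = 0.073266/0.140346 ≈ 0.5220
With attitude-control fault excluded, ground-station outage must carry more of the explanatory weight for the telemetry dropout.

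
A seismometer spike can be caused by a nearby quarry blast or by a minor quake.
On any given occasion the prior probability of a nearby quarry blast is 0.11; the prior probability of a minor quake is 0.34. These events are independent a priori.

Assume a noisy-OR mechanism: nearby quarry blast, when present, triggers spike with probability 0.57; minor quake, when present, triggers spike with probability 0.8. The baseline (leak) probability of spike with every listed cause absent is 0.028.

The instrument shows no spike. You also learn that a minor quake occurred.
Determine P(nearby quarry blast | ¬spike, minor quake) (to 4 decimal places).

Under noisy-OR, P(spike | causes) = 1 − (1−0.028)·∏(1−qᵢ) over the active causes.
By total probability over both values of nearby quarry blast:
  P(¬spike | minor quake) = 0.1944·0.89 + 0.083592·0.11
        = 0.173016 + 0.009195 = 0.182211
Configurations with nearby quarry blast contribute 0.009195, so
  P(nearby quarry blast | ¬spike, minor quake) = 0.009195 / 0.182211 ≈ 0.0505

P(nearby quarry blast | ¬spike, minor quake) ≈ 0.0505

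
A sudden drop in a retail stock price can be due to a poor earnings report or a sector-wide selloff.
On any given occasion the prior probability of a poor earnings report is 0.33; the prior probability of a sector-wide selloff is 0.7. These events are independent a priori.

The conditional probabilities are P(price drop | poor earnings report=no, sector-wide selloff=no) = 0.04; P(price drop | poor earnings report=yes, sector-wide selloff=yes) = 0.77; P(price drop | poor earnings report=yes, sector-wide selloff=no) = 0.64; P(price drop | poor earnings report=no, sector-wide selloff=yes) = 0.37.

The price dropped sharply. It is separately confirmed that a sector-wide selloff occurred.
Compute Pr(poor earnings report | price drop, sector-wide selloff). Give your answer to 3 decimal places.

Pr(poor earnings report | price drop, sector-wide selloff) ≈ 0.506

P(price drop | sector-wide selloff) = 0.37×0.67 + 0.77×0.33 = 0.247900 + 0.254100 = 0.502000
The poor earnings report-present share is 0.77×0.33 = 0.254100.
So P(poor earnings report | price drop, sector-wide selloff) = 0.254100/0.502000 ≈ 0.506.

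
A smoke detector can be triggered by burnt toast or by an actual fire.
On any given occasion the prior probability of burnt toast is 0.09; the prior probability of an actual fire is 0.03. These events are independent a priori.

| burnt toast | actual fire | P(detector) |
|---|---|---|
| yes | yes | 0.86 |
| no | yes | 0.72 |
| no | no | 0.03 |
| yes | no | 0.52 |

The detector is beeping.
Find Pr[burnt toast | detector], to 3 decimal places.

Pr[burnt toast | detector] ≈ 0.508

P(detector) = 0.03·0.91·0.97 + 0.72·0.91·0.03 + 0.52·0.09·0.97 + 0.86·0.09·0.03 = 0.026481 + 0.019656 + 0.045396 + 0.002322 = 0.093855
Of this, 0.047718 comes from 0.045396 + 0.002322 (the burnt toast=true cases).
Hence the posterior is 0.047718/0.093855 ≈ 0.508.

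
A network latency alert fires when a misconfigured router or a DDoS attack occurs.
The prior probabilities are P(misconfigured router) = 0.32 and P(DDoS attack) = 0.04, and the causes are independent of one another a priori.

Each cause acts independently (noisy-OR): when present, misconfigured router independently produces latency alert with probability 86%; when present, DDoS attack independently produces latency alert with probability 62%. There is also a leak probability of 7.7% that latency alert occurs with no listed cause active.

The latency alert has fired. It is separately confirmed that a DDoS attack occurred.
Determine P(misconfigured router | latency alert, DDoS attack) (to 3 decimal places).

Under noisy-OR, P(latency alert | causes) = 1 − (1−0.077)·∏(1−qᵢ) over the active causes.
Numerator (weight on configurations with misconfigured router): 0.950896·0.32 = 0.304287
Denominator P(latency alert | DDoS attack): 0.64926·0.68 + 0.950896·0.32 = 0.745784
Posterior = 0.304287 / 0.745784 ≈ 0.408

P(misconfigured router | latency alert, DDoS attack) ≈ 0.408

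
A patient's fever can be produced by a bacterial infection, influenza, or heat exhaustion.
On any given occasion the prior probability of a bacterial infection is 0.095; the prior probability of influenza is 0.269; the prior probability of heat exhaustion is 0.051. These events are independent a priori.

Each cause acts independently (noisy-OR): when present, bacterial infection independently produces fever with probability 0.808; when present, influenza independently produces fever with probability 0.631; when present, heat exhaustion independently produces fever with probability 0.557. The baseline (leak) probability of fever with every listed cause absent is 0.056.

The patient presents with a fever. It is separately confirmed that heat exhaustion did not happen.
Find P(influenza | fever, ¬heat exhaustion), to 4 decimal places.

P(influenza | fever, ¬heat exhaustion) ≈ 0.6603

Under noisy-OR, P(fever | causes) = 1 − (1−0.056)·∏(1−qᵢ) over the active causes.
P(fever | ¬heat exhaustion) = 0.056·0.905·0.731 + 0.651664·0.905·0.269 + 0.818752·0.095·0.731 + 0.933119·0.095·0.269 = 0.037047 + 0.158644 + 0.056858 + 0.023846 = 0.276395
The influenza-present share is 0.158644 + 0.023846 = 0.182490.
So P(influenza | fever, ¬heat exhaustion) = 0.182490/0.276395 ≈ 0.6603.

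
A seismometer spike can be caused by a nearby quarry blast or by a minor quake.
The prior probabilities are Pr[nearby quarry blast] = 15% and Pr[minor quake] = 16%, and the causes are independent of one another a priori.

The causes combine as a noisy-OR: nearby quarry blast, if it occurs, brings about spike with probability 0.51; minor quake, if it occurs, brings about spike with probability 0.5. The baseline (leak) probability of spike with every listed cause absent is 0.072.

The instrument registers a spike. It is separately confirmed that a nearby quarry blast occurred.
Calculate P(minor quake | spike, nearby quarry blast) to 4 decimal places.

P(minor quake | spike, nearby quarry blast) ≈ 0.2125

Under noisy-OR, P(spike | causes) = 1 − (1−0.072)·∏(1−qᵢ) over the active causes.
Sum P(spike|·) weighted by the priors over both values of minor quake:
  P(spike | nearby quarry blast) = 0.54528·0.84 + 0.77264·0.16
        = 0.458035 + 0.123622 = 0.581657
Configurations with minor quake contribute 0.123622, so
  P(minor quake | spike, nearby quarry blast) = 0.123622 / 0.581657 ≈ 0.2125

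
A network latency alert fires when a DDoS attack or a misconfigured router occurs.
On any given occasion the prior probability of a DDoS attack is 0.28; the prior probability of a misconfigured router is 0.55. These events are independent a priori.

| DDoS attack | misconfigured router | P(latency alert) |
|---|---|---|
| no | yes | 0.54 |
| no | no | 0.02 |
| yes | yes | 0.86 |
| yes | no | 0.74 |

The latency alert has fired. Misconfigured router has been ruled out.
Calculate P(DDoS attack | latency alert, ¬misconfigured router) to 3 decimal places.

P(DDoS attack | latency alert, ¬misconfigured router) ≈ 0.935

Numerator (weight on configurations with DDoS attack): 0.74·0.28 = 0.207200
Normalizer over all consistent configurations: 0.02·0.72 + 0.74·0.28 = 0.221600
P(DDoS attack | latency alert, ¬misconfigured router) = 0.207200/0.221600 ≈ 0.935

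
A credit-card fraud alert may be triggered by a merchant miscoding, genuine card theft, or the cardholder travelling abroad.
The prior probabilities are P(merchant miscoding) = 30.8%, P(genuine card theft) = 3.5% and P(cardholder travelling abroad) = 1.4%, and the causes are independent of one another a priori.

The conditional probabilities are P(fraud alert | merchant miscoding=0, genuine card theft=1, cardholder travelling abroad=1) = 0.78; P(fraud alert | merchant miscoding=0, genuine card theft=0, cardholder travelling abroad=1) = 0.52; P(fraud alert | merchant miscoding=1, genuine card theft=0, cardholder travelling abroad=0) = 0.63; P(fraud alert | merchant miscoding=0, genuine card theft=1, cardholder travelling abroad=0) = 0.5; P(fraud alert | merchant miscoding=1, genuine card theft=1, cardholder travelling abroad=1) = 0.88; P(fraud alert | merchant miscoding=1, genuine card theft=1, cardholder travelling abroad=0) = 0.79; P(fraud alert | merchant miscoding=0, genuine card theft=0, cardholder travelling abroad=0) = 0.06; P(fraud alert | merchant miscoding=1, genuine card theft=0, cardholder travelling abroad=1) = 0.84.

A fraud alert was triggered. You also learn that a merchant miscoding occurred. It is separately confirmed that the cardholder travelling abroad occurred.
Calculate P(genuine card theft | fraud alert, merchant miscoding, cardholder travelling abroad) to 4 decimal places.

P(genuine card theft | fraud alert, merchant miscoding, cardholder travelling abroad) ≈ 0.0366

Enumerate both values of genuine card theft and weight by the priors:
  P(fraud alert | merchant miscoding, cardholder travelling abroad) = 0.84·0.965 + 0.88·0.035
        = 0.810600 + 0.030800 = 0.841400
Configurations with genuine card theft contribute 0.030800, so
  P(genuine card theft | fraud alert, merchant miscoding, cardholder travelling abroad) = 0.030800 / 0.841400 ≈ 0.0366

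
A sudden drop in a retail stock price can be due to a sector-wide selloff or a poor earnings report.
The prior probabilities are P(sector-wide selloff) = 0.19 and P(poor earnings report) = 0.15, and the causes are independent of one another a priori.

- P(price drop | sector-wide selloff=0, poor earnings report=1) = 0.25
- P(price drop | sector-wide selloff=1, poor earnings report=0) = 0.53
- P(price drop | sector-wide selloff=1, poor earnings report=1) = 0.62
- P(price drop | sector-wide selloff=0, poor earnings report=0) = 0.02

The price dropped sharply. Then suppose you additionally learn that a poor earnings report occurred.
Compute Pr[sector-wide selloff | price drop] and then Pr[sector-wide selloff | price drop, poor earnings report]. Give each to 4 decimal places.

By total probability over the 4 (sector-wide selloff, poor earnings report) configurations:
  P(price drop) = 0.02*0.81*0.85 + 0.25*0.81*0.15 + 0.53*0.19*0.85 + 0.62*0.19*0.15
        = 0.013770 + 0.030375 + 0.085595 + 0.017670 = 0.147410
The terms with sector-wide selloff present sum to 0.103265, so
  P(sector-wide selloff | price drop) = 0.103265 / 0.147410 ≈ 0.7005

Now also conditioning on poor earnings report=true:
P(price drop | poor earnings report) = 0.25×0.81 + 0.62×0.19 = 0.202500 + 0.117800 = 0.320300
Restricting to configurations with sector-wide selloff present: 0.62×0.19 = 0.117800.
Hence the posterior is 0.117800/0.320300 ≈ 0.3678.
This is intercausal reasoning (explaining away): once poor earnings report accounts for the price drop, sector-wide selloff becomes less likely.

Pr[sector-wide selloff | price drop] ≈ 0.7005; Pr[sector-wide selloff | price drop, poor earnings report] ≈ 0.3678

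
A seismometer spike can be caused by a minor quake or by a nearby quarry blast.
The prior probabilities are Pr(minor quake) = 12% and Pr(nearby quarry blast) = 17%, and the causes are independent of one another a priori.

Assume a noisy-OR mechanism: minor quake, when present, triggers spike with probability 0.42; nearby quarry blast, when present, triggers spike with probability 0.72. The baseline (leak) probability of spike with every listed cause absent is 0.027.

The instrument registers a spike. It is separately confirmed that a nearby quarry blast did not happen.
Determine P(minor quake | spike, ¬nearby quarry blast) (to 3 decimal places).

P(minor quake | spike, ¬nearby quarry blast) ≈ 0.688

Under noisy-OR, P(spike | causes) = 1 − (1−0.027)·∏(1−qᵢ) over the active causes.
P(spike | ¬nearby quarry blast) = 0.027×0.88 + 0.43566×0.12 = 0.023760 + 0.052279 = 0.076039
The minor quake-present share is 0.43566×0.12 = 0.052279.
So P(minor quake | spike, ¬nearby quarry blast) = 0.052279/0.076039 ≈ 0.688.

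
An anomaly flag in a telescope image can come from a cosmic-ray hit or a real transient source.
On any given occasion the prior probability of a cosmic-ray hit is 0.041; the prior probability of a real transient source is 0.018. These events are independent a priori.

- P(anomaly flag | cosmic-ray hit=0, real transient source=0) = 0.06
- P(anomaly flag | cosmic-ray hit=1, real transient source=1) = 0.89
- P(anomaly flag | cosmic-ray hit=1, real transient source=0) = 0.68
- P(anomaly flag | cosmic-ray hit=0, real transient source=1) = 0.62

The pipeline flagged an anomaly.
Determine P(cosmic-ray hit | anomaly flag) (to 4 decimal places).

P(cosmic-ray hit | anomaly flag) ≈ 0.2944

For the numerator, keep only cosmic-ray hit=true terms: 0.027378 + 0.000657 = 0.028035
The normalizing constant is 0.06·0.959·0.982 + 0.62·0.959·0.018 + 0.68·0.041·0.982 + 0.89·0.041·0.018 = 0.095241
P(cosmic-ray hit | anomaly flag) = 0.028035/0.095241 ≈ 0.2944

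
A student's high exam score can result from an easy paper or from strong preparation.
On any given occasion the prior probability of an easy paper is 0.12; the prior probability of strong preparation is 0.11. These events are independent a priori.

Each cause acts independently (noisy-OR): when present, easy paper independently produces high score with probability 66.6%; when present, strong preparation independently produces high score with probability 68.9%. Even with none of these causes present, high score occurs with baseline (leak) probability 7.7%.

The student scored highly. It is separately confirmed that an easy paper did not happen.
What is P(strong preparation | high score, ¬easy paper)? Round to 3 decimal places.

Under noisy-OR, P(high score | causes) = 1 − (1−0.077)·∏(1−qᵢ) over the active causes.
For the numerator, keep only strong preparation=true terms: 0.712947×0.11 = 0.078424
The normalizing constant is 0.077×0.89 + 0.712947×0.11 = 0.146954
Posterior = 0.078424 / 0.146954 ≈ 0.534

P(strong preparation | high score, ¬easy paper) ≈ 0.534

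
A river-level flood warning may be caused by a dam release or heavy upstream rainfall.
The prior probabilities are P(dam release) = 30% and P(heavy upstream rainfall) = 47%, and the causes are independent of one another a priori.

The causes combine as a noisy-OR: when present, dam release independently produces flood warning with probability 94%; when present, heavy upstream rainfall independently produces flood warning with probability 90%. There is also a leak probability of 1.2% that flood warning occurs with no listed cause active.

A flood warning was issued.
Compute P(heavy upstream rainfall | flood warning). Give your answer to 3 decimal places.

P(heavy upstream rainfall | flood warning) ≈ 0.739

Under noisy-OR, P(flood warning | causes) = 1 − (1−0.012)·∏(1−qᵢ) over the active causes.
Sum P(flood warning|·) weighted by the priors over the 4 (dam release, heavy upstream rainfall) configurations:
  P(flood warning) = 0.012×0.7×0.53 + 0.9012×0.7×0.47 + 0.94072×0.3×0.53 + 0.994072×0.3×0.47
        = 0.004452 + 0.296495 + 0.149574 + 0.140164 = 0.590685
Configurations with heavy upstream rainfall contribute 0.436659, so
  P(heavy upstream rainfall | flood warning) = 0.436659 / 0.590685 ≈ 0.739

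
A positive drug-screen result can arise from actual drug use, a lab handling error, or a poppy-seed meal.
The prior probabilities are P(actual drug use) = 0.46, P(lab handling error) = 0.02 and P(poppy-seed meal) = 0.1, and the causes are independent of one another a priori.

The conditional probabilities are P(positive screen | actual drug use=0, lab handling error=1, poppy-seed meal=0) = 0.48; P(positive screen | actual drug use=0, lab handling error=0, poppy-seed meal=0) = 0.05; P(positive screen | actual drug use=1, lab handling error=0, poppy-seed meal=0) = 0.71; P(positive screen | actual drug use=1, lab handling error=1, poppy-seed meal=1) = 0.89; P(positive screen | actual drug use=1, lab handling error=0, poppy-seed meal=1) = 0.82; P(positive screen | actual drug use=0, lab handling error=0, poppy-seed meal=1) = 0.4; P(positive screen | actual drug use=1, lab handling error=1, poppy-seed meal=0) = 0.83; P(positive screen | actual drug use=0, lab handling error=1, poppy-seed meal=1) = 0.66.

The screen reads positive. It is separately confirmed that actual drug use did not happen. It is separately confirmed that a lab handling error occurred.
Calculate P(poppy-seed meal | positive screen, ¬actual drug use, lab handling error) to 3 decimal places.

P(poppy-seed meal | positive screen, ¬actual drug use, lab handling error) ≈ 0.133

Sum P(positive screen|·) weighted by the priors over both values of poppy-seed meal:
  P(positive screen | ¬actual drug use, lab handling error) = 0.48·0.9 + 0.66·0.1
        = 0.432000 + 0.066000 = 0.498000
Configurations with poppy-seed meal contribute 0.066000, so
  P(poppy-seed meal | positive screen, ¬actual drug use, lab handling error) = 0.066000 / 0.498000 ≈ 0.133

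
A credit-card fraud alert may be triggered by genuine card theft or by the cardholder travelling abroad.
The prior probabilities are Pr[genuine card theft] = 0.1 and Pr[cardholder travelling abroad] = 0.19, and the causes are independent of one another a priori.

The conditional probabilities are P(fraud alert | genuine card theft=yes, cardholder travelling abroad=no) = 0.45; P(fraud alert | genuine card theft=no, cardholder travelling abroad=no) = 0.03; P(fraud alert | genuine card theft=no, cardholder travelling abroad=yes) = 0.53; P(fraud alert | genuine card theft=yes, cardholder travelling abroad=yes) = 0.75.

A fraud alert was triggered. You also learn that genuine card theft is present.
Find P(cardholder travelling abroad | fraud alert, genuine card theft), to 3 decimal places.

Weight on cardholder travelling abroad=true, given the evidence: 0.75*0.19 = 0.142500
Denominator P(fraud alert | genuine card theft): 0.45*0.81 + 0.75*0.19 = 0.507000
Posterior = 0.142500 / 0.507000 ≈ 0.281

P(cardholder travelling abroad | fraud alert, genuine card theft) ≈ 0.281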